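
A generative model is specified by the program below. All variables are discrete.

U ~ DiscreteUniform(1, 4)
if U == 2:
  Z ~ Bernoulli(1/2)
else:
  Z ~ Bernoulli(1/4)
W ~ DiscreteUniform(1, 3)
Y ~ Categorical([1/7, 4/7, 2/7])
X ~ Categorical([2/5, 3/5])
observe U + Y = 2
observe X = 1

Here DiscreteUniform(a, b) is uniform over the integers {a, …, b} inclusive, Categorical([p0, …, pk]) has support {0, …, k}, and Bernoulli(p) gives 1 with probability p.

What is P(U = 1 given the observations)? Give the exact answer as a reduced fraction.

Enumerate traces; 12 have nonzero weight after conditioning:
  (U=1, Z=0, W=1, Y=1, X=1) weight 3/140
  (U=1, Z=0, W=2, Y=1, X=1) weight 3/140
  (U=1, Z=0, W=3, Y=1, X=1) weight 3/140
  (U=1, Z=1, W=1, Y=1, X=1) weight 1/140
  (U=1, Z=1, W=2, Y=1, X=1) weight 1/140
  (U=1, Z=1, W=3, Y=1, X=1) weight 1/140
  (U=2, Z=0, W=1, Y=0, X=1) weight 1/280
  (U=2, Z=0, W=2, Y=0, X=1) weight 1/280
  … 4 more
Group by U:
  weight(U=1) = 3/35
  weight(U=2) = 3/140
Total weight = 3/35 + 3/140 = 3/28
P(U=1 | obs) = 3/35 / 3/28 = 4/5
P(U=2 | obs) = 3/140 / 3/28 = 1/5

P(U = 1 | obs) = 4/5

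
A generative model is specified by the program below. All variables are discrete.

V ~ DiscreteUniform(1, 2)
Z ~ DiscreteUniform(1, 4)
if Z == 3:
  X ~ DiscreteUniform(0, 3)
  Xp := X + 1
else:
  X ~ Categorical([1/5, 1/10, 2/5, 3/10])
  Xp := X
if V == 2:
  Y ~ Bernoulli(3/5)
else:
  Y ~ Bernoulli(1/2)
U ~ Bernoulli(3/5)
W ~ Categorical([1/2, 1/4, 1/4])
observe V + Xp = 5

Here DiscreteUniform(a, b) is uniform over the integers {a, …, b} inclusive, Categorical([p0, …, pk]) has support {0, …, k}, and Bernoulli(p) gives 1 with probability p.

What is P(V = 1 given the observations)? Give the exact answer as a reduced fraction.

Enumerate traces; 60 have nonzero weight after conditioning:
  (V=1, Z=3, X=3, Y=0, U=0, W=0) weight 1/320
  (V=1, Z=3, X=3, Y=0, U=0, W=1) weight 1/640
  (V=1, Z=3, X=3, Y=0, U=0, W=2) weight 1/640
  (V=1, Z=3, X=3, Y=0, U=1, W=0) weight 3/640
  (V=1, Z=3, X=3, Y=0, U=1, W=1) weight 3/1280
  (V=1, Z=3, X=3, Y=0, U=1, W=2) weight 3/1280
  (V=1, Z=3, X=3, Y=1, U=0, W=0) weight 1/320
  (V=1, Z=3, X=3, Y=1, U=0, W=1) weight 1/640
  (V=2, Z=1, X=3, Y=0, U=0, W=0) weight 3/1000
  … 51 more
Group by V:
  weight(V=1) = 1/32
  weight(V=2) = 23/160
Total weight = 1/32 + 23/160 = 7/40
P(V=1 | obs) = 1/32 / 7/40 = 5/28
P(V=2 | obs) = 23/160 / 7/40 = 23/28

P(V = 1 | obs) = 5/28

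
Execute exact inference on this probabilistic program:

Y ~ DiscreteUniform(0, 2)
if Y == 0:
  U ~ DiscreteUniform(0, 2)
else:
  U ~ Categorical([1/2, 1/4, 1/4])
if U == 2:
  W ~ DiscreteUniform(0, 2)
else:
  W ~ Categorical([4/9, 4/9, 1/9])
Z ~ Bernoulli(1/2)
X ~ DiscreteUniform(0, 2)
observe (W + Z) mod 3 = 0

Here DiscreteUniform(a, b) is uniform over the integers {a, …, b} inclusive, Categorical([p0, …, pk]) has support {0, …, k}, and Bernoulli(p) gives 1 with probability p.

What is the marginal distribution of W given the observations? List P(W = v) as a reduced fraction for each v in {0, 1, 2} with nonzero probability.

P(W=0) = 67/95, P(W=2) = 28/95

Enumerate traces; 54 have nonzero weight after conditioning:
  (Y=0, U=0, W=0, Z=0, X=0) weight 2/243
  (Y=0, U=0, W=0, Z=0, X=1) weight 2/243
  (Y=0, U=0, W=0, Z=0, X=2) weight 2/243
  (Y=0, U=0, W=2, Z=1, X=0) weight 1/486
  (Y=0, U=0, W=2, Z=1, X=1) weight 1/486
  (Y=0, U=0, W=2, Z=1, X=2) weight 1/486
  (Y=0, U=1, W=0, Z=0, X=0) weight 2/243
  (Y=0, U=1, W=0, Z=0, X=1) weight 2/243
  … 46 more
Group by W:
  weight(W=0) = 67/324
  weight(W=2) = 7/81
Total weight = 67/324 + 7/81 = 95/324
P(W=0 | obs) = 67/324 / 95/324 = 67/95
P(W=2 | obs) = 7/81 / 95/324 = 28/95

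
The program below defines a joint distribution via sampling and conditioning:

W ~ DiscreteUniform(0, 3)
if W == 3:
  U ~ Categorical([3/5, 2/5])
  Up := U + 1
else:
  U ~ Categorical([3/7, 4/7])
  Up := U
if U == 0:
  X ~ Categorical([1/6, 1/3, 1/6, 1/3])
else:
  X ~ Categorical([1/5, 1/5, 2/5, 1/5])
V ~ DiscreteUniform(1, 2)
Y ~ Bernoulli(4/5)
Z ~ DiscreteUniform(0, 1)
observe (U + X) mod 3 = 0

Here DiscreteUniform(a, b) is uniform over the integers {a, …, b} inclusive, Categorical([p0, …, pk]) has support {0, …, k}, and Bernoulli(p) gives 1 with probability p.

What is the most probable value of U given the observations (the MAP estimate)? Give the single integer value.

argmax_v P(U = v | obs) = 0

Enumerate traces; 96 have nonzero weight after conditioning:
  (W=0, U=0, X=0, V=1, Y=0, Z=0) weight 1/1120
  (W=0, U=0, X=0, V=1, Y=0, Z=1) weight 1/1120
  (W=0, U=0, X=0, V=1, Y=1, Z=0) weight 1/280
  (W=0, U=0, X=0, V=1, Y=1, Z=1) weight 1/280
  (W=0, U=0, X=0, V=2, Y=0, Z=0) weight 1/1120
  (W=0, U=0, X=0, V=2, Y=0, Z=1) weight 1/1120
  (W=0, U=0, X=0, V=2, Y=1, Z=0) weight 1/280
  (W=0, U=0, X=0, V=2, Y=1, Z=1) weight 1/280
  (W=0, U=1, X=2, V=1, Y=0, Z=0) weight 1/350
  … 87 more
Group by U:
  weight(U=0) = 33/140
  weight(U=1) = 37/175
Total weight = 33/140 + 37/175 = 313/700
P(U=0 | obs) = 33/140 / 313/700 = 165/313
P(U=1 | obs) = 37/175 / 313/700 = 148/313
argmax = 0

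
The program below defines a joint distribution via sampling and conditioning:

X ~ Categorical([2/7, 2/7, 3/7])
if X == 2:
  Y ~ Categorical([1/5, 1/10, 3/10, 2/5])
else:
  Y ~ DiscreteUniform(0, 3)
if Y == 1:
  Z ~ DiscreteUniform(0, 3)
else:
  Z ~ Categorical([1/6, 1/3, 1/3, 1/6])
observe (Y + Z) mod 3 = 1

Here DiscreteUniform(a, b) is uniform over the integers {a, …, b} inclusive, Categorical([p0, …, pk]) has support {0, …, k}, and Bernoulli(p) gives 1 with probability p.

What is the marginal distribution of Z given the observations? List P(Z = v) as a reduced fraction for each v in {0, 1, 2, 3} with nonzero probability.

Enumerate traces; 15 have nonzero weight after conditioning:
  (X=0, Y=0, Z=1) weight 1/42
  (X=0, Y=1, Z=0) weight 1/56
  (X=0, Y=1, Z=3) weight 1/56
  (X=0, Y=2, Z=2) weight 1/42
  (X=0, Y=3, Z=1) weight 1/42
  (X=1, Y=0, Z=1) weight 1/42
  (X=1, Y=1, Z=0) weight 1/56
  (X=1, Y=1, Z=3) weight 1/56
  … 7 more
Group by Z:
  weight(Z=0) = 13/280
  weight(Z=1) = 19/105
  weight(Z=2) = 19/210
  weight(Z=3) = 13/280
Total weight = 13/280 + 19/105 + 19/210 + 13/280 = 51/140
P(Z=0 | obs) = 13/280 / 51/140 = 13/102
P(Z=1 | obs) = 19/105 / 51/140 = 76/153
P(Z=2 | obs) = 19/210 / 51/140 = 38/153
P(Z=3 | obs) = 13/280 / 51/140 = 13/102

P(Z=0) = 13/102, P(Z=1) = 76/153, P(Z=2) = 38/153, P(Z=3) = 13/102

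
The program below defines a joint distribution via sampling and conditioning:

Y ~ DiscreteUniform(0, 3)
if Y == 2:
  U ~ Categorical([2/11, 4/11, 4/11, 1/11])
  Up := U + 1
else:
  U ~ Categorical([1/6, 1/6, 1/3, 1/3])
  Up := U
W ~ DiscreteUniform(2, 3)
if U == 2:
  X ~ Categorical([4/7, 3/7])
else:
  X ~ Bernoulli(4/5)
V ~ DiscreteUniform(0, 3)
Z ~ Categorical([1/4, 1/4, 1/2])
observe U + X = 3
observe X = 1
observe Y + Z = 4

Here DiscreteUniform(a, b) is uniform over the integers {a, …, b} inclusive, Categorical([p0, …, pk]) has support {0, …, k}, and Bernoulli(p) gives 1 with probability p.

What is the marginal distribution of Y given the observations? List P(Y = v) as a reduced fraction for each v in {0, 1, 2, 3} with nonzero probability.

P(Y=2) = 24/35, P(Y=3) = 11/35

Enumerate traces; 16 have nonzero weight after conditioning:
  (Y=2, U=2, W=2, X=1, V=0, Z=2) weight 3/1232
  (Y=2, U=2, W=2, X=1, V=1, Z=2) weight 3/1232
  (Y=2, U=2, W=2, X=1, V=2, Z=2) weight 3/1232
  (Y=2, U=2, W=2, X=1, V=3, Z=2) weight 3/1232
  (Y=2, U=2, W=3, X=1, V=0, Z=2) weight 3/1232
  (Y=2, U=2, W=3, X=1, V=1, Z=2) weight 3/1232
  (Y=2, U=2, W=3, X=1, V=2, Z=2) weight 3/1232
  (Y=2, U=2, W=3, X=1, V=3, Z=2) weight 3/1232
  (Y=3, U=2, W=2, X=1, V=0, Z=1) weight 1/896
  … 7 more
Group by Y:
  weight(Y=2) = 3/154
  weight(Y=3) = 1/112
Total weight = 3/154 + 1/112 = 5/176
P(Y=2 | obs) = 3/154 / 5/176 = 24/35
P(Y=3 | obs) = 1/112 / 5/176 = 11/35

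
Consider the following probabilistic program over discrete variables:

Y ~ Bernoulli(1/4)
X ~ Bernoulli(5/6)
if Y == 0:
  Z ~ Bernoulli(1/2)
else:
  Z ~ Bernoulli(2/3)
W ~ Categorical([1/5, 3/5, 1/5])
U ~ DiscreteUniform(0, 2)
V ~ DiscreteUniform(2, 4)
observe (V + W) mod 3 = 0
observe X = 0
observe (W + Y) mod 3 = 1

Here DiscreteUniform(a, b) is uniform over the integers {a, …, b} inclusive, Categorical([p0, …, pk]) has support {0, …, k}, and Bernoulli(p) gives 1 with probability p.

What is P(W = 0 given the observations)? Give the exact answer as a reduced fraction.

Enumerate traces; 12 have nonzero weight after conditioning:
  (Y=0, X=0, Z=0, W=1, U=0, V=2) weight 1/240
  (Y=0, X=0, Z=0, W=1, U=1, V=2) weight 1/240
  (Y=0, X=0, Z=0, W=1, U=2, V=2) weight 1/240
  (Y=0, X=0, Z=1, W=1, U=0, V=2) weight 1/240
  (Y=0, X=0, Z=1, W=1, U=1, V=2) weight 1/240
  (Y=0, X=0, Z=1, W=1, U=2, V=2) weight 1/240
  (Y=1, X=0, Z=0, W=0, U=0, V=3) weight 1/3240
  (Y=1, X=0, Z=0, W=0, U=1, V=3) weight 1/3240
  … 4 more
Group by W:
  weight(W=0) = 1/360
  weight(W=1) = 1/40
Total weight = 1/360 + 1/40 = 1/36
P(W=0 | obs) = 1/360 / 1/36 = 1/10
P(W=1 | obs) = 1/40 / 1/36 = 9/10

P(W = 0 | obs) = 1/10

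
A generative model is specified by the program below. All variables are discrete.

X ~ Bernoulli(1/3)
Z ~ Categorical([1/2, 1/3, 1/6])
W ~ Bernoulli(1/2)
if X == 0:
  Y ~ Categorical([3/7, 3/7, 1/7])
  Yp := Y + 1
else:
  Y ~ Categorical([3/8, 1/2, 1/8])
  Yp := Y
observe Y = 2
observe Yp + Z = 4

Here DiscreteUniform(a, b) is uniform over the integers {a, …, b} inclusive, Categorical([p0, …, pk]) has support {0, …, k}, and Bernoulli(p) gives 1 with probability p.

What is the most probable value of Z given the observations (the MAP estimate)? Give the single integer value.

Enumerate traces; 4 have nonzero weight after conditioning:
  (X=0, Z=1, W=0, Y=2) weight 1/63
  (X=0, Z=1, W=1, Y=2) weight 1/63
  (X=1, Z=2, W=0, Y=2) weight 1/288
  (X=1, Z=2, W=1, Y=2) weight 1/288
Group by Z:
  weight(Z=1) = 2/63
  weight(Z=2) = 1/144
Total weight = 2/63 + 1/144 = 13/336
P(Z=1 | obs) = 2/63 / 13/336 = 32/39
P(Z=2 | obs) = 1/144 / 13/336 = 7/39
argmax = 1

argmax_v P(Z = v | obs) = 1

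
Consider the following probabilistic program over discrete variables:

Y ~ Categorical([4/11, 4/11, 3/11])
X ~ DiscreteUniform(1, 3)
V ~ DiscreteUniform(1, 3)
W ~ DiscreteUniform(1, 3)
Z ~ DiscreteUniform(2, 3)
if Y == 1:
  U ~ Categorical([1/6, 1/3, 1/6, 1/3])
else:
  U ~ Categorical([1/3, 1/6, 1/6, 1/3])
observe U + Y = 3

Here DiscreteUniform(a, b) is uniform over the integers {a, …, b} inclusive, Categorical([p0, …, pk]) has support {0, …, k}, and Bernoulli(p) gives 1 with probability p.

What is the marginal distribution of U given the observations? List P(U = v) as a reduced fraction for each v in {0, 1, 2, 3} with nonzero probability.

P(U=1) = 1/5, P(U=2) = 4/15, P(U=3) = 8/15

Enumerate traces; 162 have nonzero weight after conditioning:
  (Y=0, X=1, V=1, W=1, Z=2, U=3) weight 2/891
  (Y=0, X=1, V=1, W=1, Z=3, U=3) weight 2/891
  (Y=0, X=1, V=1, W=2, Z=2, U=3) weight 2/891
  (Y=0, X=1, V=1, W=2, Z=3, U=3) weight 2/891
  (Y=0, X=1, V=1, W=3, Z=2, U=3) weight 2/891
  (Y=0, X=1, V=1, W=3, Z=3, U=3) weight 2/891
  (Y=0, X=1, V=2, W=1, Z=2, U=3) weight 2/891
  (Y=0, X=1, V=2, W=1, Z=3, U=3) weight 2/891
  (Y=1, X=1, V=1, W=1, Z=2, U=2) weight 1/891
  (Y=2, X=1, V=1, W=1, Z=2, U=1) weight 1/1188
  … 152 more
Group by U:
  weight(U=1) = 1/22
  weight(U=2) = 2/33
  weight(U=3) = 4/33
Total weight = 1/22 + 2/33 + 4/33 = 5/22
P(U=1 | obs) = 1/22 / 5/22 = 1/5
P(U=2 | obs) = 2/33 / 5/22 = 4/15
P(U=3 | obs) = 4/33 / 5/22 = 8/15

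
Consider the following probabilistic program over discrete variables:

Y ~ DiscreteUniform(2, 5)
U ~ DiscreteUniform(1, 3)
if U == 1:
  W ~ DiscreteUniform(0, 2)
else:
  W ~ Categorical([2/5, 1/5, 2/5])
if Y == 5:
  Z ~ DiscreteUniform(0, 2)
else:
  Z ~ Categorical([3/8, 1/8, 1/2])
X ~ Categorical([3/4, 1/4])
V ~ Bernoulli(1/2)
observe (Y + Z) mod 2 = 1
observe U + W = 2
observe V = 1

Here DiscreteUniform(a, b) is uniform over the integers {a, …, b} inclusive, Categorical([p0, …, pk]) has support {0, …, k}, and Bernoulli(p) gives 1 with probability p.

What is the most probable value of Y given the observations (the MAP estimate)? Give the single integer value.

argmax_v P(Y = v | obs) = 3

Enumerate traces; 24 have nonzero weight after conditioning:
  (Y=2, U=1, W=1, Z=1, X=0, V=1) weight 1/768
  (Y=2, U=1, W=1, Z=1, X=1, V=1) weight 1/2304
  (Y=2, U=2, W=0, Z=1, X=0, V=1) weight 1/640
  (Y=2, U=2, W=0, Z=1, X=1, V=1) weight 1/1920
  (Y=3, U=1, W=1, Z=0, X=0, V=1) weight 1/256
  (Y=3, U=1, W=1, Z=0, X=1, V=1) weight 1/768
  (Y=3, U=1, W=1, Z=2, X=0, V=1) weight 1/192
  (Y=3, U=1, W=1, Z=2, X=1, V=1) weight 1/576
  (Y=4, U=1, W=1, Z=1, X=0, V=1) weight 1/768
  (Y=5, U=1, W=1, Z=0, X=0, V=1) weight 1/288
  … 14 more
Group by Y:
  weight(Y=2) = 11/2880
  weight(Y=3) = 77/2880
  weight(Y=4) = 11/2880
  weight(Y=5) = 11/540
Total weight = 11/2880 + 77/2880 + 11/2880 + 11/540 = 473/8640
P(Y=2 | obs) = 11/2880 / 473/8640 = 3/43
P(Y=3 | obs) = 77/2880 / 473/8640 = 21/43
P(Y=4 | obs) = 11/2880 / 473/8640 = 3/43
P(Y=5 | obs) = 11/540 / 473/8640 = 16/43
argmax = 3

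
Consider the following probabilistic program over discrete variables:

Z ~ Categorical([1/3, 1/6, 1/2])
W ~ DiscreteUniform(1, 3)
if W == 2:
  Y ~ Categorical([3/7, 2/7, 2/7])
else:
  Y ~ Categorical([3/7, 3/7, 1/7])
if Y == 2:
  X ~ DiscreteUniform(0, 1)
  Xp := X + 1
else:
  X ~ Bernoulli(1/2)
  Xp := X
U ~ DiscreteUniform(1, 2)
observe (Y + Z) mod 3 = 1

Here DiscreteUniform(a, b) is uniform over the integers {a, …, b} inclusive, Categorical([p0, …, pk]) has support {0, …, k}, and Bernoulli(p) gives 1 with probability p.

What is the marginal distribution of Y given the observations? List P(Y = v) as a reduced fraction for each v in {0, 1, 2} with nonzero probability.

P(Y=0) = 9/37, P(Y=1) = 16/37, P(Y=2) = 12/37

Enumerate traces; 36 have nonzero weight after conditioning:
  (Z=0, W=1, Y=1, X=0, U=1) weight 1/84
  (Z=0, W=1, Y=1, X=0, U=2) weight 1/84
  (Z=0, W=1, Y=1, X=1, U=1) weight 1/84
  (Z=0, W=1, Y=1, X=1, U=2) weight 1/84
  (Z=0, W=2, Y=1, X=0, U=1) weight 1/126
  (Z=0, W=2, Y=1, X=0, U=2) weight 1/126
  (Z=0, W=2, Y=1, X=1, U=1) weight 1/126
  (Z=0, W=2, Y=1, X=1, U=2) weight 1/126
  (Z=1, W=1, Y=0, X=0, U=1) weight 1/168
  (Z=2, W=1, Y=2, X=0, U=1) weight 1/168
  … 26 more
Group by Y:
  weight(Y=0) = 1/14
  weight(Y=1) = 8/63
  weight(Y=2) = 2/21
Total weight = 1/14 + 8/63 + 2/21 = 37/126
P(Y=0 | obs) = 1/14 / 37/126 = 9/37
P(Y=1 | obs) = 8/63 / 37/126 = 16/37
P(Y=2 | obs) = 2/21 / 37/126 = 12/37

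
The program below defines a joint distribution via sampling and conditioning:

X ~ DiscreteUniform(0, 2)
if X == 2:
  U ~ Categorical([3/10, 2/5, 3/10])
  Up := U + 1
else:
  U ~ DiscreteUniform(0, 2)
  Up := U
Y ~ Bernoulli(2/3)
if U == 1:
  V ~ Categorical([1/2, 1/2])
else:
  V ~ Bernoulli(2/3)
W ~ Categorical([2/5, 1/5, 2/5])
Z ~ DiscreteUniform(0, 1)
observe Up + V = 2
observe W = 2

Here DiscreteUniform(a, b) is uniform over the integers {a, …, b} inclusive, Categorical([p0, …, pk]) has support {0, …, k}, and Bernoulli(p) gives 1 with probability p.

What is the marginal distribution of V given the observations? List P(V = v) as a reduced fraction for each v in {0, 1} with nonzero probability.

Enumerate traces; 24 have nonzero weight after conditioning:
  (X=0, U=1, Y=0, V=1, W=2, Z=0) weight 1/270
  (X=0, U=1, Y=0, V=1, W=2, Z=1) weight 1/270
  (X=0, U=1, Y=1, V=1, W=2, Z=0) weight 1/135
  (X=0, U=1, Y=1, V=1, W=2, Z=1) weight 1/135
  (X=0, U=2, Y=0, V=0, W=2, Z=0) weight 1/405
  (X=0, U=2, Y=0, V=0, W=2, Z=1) weight 1/405
  (X=0, U=2, Y=1, V=0, W=2, Z=0) weight 2/405
  (X=0, U=2, Y=1, V=0, W=2, Z=1) weight 2/405
  … 16 more
Group by V:
  weight(V=0) = 38/675
  weight(V=1) = 16/225
Total weight = 38/675 + 16/225 = 86/675
P(V=0 | obs) = 38/675 / 86/675 = 19/43
P(V=1 | obs) = 16/225 / 86/675 = 24/43

P(V=0) = 19/43, P(V=1) = 24/43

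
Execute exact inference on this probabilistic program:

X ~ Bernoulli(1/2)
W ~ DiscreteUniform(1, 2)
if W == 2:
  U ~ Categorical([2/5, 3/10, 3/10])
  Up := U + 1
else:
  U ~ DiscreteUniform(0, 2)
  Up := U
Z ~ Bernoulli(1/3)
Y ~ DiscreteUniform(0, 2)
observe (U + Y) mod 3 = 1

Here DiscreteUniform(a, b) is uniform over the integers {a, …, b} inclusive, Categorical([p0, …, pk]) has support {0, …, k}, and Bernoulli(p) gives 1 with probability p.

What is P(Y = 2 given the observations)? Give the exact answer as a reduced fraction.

Enumerate traces; 24 have nonzero weight after conditioning:
  (X=0, W=1, U=0, Z=0, Y=1) weight 1/54
  (X=0, W=1, U=0, Z=1, Y=1) weight 1/108
  (X=0, W=1, U=1, Z=0, Y=0) weight 1/54
  (X=0, W=1, U=1, Z=1, Y=0) weight 1/108
  (X=0, W=1, U=2, Z=0, Y=2) weight 1/54
  (X=0, W=1, U=2, Z=1, Y=2) weight 1/108
  (X=0, W=2, U=0, Z=0, Y=1) weight 1/45
  (X=0, W=2, U=0, Z=1, Y=1) weight 1/90
  … 16 more
Group by Y:
  weight(Y=0) = 19/180
  weight(Y=1) = 11/90
  weight(Y=2) = 19/180
Total weight = 19/180 + 11/90 + 19/180 = 1/3
P(Y=0 | obs) = 19/180 / 1/3 = 19/60
P(Y=1 | obs) = 11/90 / 1/3 = 11/30
P(Y=2 | obs) = 19/180 / 1/3 = 19/60

P(Y = 2 | obs) = 19/60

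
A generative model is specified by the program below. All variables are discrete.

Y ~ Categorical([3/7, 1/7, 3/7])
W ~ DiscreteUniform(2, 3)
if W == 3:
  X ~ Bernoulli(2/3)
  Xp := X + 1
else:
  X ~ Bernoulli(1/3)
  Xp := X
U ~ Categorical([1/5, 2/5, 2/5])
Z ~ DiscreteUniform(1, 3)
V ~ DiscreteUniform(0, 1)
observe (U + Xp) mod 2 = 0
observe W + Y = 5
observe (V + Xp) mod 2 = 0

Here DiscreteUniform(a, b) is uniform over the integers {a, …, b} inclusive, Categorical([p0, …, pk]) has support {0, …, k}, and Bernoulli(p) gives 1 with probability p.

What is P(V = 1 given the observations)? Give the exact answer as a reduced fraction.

Enumerate traces; 9 have nonzero weight after conditioning:
  (Y=2, W=3, X=0, U=1, Z=1, V=1) weight 1/210
  (Y=2, W=3, X=0, U=1, Z=2, V=1) weight 1/210
  (Y=2, W=3, X=0, U=1, Z=3, V=1) weight 1/210
  (Y=2, W=3, X=1, U=0, Z=1, V=0) weight 1/210
  (Y=2, W=3, X=1, U=0, Z=2, V=0) weight 1/210
  (Y=2, W=3, X=1, U=0, Z=3, V=0) weight 1/210
  (Y=2, W=3, X=1, U=2, Z=1, V=0) weight 1/105
  (Y=2, W=3, X=1, U=2, Z=2, V=0) weight 1/105
  … 1 more
Group by V:
  weight(V=0) = 3/70
  weight(V=1) = 1/70
Total weight = 3/70 + 1/70 = 2/35
P(V=0 | obs) = 3/70 / 2/35 = 3/4
P(V=1 | obs) = 1/70 / 2/35 = 1/4

P(V = 1 | obs) = 1/4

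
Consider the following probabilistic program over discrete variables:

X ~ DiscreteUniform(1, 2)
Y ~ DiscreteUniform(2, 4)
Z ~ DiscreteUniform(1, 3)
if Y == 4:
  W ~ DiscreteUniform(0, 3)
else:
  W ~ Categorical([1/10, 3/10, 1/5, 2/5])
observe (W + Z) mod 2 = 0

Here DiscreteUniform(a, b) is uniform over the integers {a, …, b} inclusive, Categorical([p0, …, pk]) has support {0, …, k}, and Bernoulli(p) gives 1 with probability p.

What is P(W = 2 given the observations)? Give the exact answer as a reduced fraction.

P(W = 2 | obs) = 13/98

Enumerate traces; 36 have nonzero weight after conditioning:
  (X=1, Y=2, Z=1, W=1) weight 1/60
  (X=1, Y=2, Z=1, W=3) weight 1/45
  (X=1, Y=2, Z=2, W=0) weight 1/180
  (X=1, Y=2, Z=2, W=2) weight 1/90
  (X=1, Y=2, Z=3, W=1) weight 1/60
  (X=1, Y=2, Z=3, W=3) weight 1/45
  (X=1, Y=3, Z=1, W=1) weight 1/60
  (X=1, Y=3, Z=1, W=3) weight 1/45
  … 28 more
Group by W:
  weight(W=0) = 1/20
  weight(W=1) = 17/90
  weight(W=2) = 13/180
  weight(W=3) = 7/30
Total weight = 1/20 + 17/90 + 13/180 + 7/30 = 49/90
P(W=0 | obs) = 1/20 / 49/90 = 9/98
P(W=1 | obs) = 17/90 / 49/90 = 17/49
P(W=2 | obs) = 13/180 / 49/90 = 13/98
P(W=3 | obs) = 7/30 / 49/90 = 3/7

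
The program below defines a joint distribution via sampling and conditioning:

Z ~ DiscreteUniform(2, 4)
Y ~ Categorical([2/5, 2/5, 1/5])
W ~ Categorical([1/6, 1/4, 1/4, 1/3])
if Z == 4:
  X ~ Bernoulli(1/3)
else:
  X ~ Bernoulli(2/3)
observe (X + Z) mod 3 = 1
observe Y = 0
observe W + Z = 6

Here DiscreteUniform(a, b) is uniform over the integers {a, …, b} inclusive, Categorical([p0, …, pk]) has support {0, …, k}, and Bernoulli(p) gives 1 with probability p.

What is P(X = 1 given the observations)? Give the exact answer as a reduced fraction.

P(X = 1 | obs) = 4/7

Enumerate traces; 2 have nonzero weight after conditioning:
  (Z=3, Y=0, W=3, X=1) weight 4/135
  (Z=4, Y=0, W=2, X=0) weight 1/45
Group by X:
  weight(X=0) = 1/45
  weight(X=1) = 4/135
Total weight = 1/45 + 4/135 = 7/135
P(X=0 | obs) = 1/45 / 7/135 = 3/7
P(X=1 | obs) = 4/135 / 7/135 = 4/7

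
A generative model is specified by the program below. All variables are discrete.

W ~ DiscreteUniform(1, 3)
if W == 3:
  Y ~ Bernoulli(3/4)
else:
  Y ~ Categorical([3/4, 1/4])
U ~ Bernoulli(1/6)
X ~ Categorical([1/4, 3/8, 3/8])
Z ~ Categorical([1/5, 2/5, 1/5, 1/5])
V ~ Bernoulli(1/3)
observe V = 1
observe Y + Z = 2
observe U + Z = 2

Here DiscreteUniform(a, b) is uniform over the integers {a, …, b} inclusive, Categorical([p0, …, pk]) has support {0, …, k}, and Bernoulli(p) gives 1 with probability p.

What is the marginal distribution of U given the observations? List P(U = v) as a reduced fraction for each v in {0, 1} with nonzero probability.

Enumerate traces; 18 have nonzero weight after conditioning:
  (W=1, Y=0, U=0, X=0, Z=2, V=1) weight 1/288
  (W=1, Y=0, U=0, X=1, Z=2, V=1) weight 1/192
  (W=1, Y=0, U=0, X=2, Z=2, V=1) weight 1/192
  (W=1, Y=1, U=1, X=0, Z=1, V=1) weight 1/2160
  (W=1, Y=1, U=1, X=1, Z=1, V=1) weight 1/1440
  (W=1, Y=1, U=1, X=2, Z=1, V=1) weight 1/1440
  (W=2, Y=0, U=0, X=0, Z=2, V=1) weight 1/288
  (W=2, Y=0, U=0, X=1, Z=2, V=1) weight 1/192
  … 10 more
Group by U:
  weight(U=0) = 7/216
  weight(U=1) = 1/108
Total weight = 7/216 + 1/108 = 1/24
P(U=0 | obs) = 7/216 / 1/24 = 7/9
P(U=1 | obs) = 1/108 / 1/24 = 2/9

P(U=0) = 7/9, P(U=1) = 2/9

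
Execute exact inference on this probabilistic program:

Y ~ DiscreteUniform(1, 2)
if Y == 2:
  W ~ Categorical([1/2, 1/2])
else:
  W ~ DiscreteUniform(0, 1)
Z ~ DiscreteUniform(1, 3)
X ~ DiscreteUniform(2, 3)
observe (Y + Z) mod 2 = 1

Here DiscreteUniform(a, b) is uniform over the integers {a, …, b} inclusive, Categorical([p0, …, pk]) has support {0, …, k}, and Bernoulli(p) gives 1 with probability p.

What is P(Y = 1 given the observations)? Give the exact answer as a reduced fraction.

P(Y = 1 | obs) = 1/3

Enumerate traces; 12 have nonzero weight after conditioning:
  (Y=1, W=0, Z=2, X=2) weight 1/24
  (Y=1, W=0, Z=2, X=3) weight 1/24
  (Y=1, W=1, Z=2, X=2) weight 1/24
  (Y=1, W=1, Z=2, X=3) weight 1/24
  (Y=2, W=0, Z=1, X=2) weight 1/24
  (Y=2, W=0, Z=1, X=3) weight 1/24
  (Y=2, W=0, Z=3, X=2) weight 1/24
  (Y=2, W=0, Z=3, X=3) weight 1/24
  … 4 more
Group by Y:
  weight(Y=1) = 1/6
  weight(Y=2) = 1/3
Total weight = 1/6 + 1/3 = 1/2
P(Y=1 | obs) = 1/6 / 1/2 = 1/3
P(Y=2 | obs) = 1/3 / 1/2 = 2/3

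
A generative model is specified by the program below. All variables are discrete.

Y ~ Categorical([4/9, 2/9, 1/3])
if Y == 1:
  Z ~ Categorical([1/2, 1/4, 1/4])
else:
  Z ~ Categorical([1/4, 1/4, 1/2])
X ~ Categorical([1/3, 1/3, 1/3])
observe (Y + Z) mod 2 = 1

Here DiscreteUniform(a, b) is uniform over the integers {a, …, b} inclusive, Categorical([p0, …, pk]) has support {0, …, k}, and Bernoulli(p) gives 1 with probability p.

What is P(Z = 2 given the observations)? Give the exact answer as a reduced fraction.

P(Z = 2 | obs) = 2/13

Enumerate traces; 12 have nonzero weight after conditioning:
  (Y=0, Z=1, X=0) weight 1/27
  (Y=0, Z=1, X=1) weight 1/27
  (Y=0, Z=1, X=2) weight 1/27
  (Y=1, Z=0, X=0) weight 1/27
  (Y=1, Z=0, X=1) weight 1/27
  (Y=1, Z=0, X=2) weight 1/27
  (Y=1, Z=2, X=0) weight 1/54
  (Y=1, Z=2, X=1) weight 1/54
  … 4 more
Group by Z:
  weight(Z=0) = 1/9
  weight(Z=1) = 7/36
  weight(Z=2) = 1/18
Total weight = 1/9 + 7/36 + 1/18 = 13/36
P(Z=0 | obs) = 1/9 / 13/36 = 4/13
P(Z=1 | obs) = 7/36 / 13/36 = 7/13
P(Z=2 | obs) = 1/18 / 13/36 = 2/13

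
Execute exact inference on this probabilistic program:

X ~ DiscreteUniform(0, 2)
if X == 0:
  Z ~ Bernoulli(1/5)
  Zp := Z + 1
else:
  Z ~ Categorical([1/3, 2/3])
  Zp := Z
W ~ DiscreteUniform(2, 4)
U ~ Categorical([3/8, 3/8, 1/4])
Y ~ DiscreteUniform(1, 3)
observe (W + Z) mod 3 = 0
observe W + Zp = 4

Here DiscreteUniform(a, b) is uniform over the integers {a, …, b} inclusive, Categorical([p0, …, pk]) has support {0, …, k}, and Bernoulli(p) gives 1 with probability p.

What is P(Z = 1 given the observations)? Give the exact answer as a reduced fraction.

P(Z = 1 | obs) = 1/5

Enumerate traces; 18 have nonzero weight after conditioning:
  (X=0, Z=0, W=3, U=0, Y=1) weight 1/90
  (X=0, Z=0, W=3, U=0, Y=2) weight 1/90
  (X=0, Z=0, W=3, U=0, Y=3) weight 1/90
  (X=0, Z=0, W=3, U=1, Y=1) weight 1/90
  (X=0, Z=0, W=3, U=1, Y=2) weight 1/90
  (X=0, Z=0, W=3, U=1, Y=3) weight 1/90
  (X=0, Z=0, W=3, U=2, Y=1) weight 1/135
  (X=0, Z=0, W=3, U=2, Y=2) weight 1/135
  (X=0, Z=1, W=2, U=0, Y=1) weight 1/360
  … 9 more
Group by Z:
  weight(Z=0) = 4/45
  weight(Z=1) = 1/45
Total weight = 4/45 + 1/45 = 1/9
P(Z=0 | obs) = 4/45 / 1/9 = 4/5
P(Z=1 | obs) = 1/45 / 1/9 = 1/5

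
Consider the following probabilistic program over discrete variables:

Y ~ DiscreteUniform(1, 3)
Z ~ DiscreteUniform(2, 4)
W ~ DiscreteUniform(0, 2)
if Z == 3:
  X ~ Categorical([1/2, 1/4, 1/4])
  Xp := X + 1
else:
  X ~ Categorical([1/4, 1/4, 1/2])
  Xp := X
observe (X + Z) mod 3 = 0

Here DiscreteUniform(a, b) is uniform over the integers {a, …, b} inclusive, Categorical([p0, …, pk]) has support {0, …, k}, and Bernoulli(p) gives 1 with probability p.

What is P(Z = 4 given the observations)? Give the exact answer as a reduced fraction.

P(Z = 4 | obs) = 2/5

Enumerate traces; 27 have nonzero weight after conditioning:
  (Y=1, Z=2, W=0, X=1) weight 1/108
  (Y=1, Z=2, W=1, X=1) weight 1/108
  (Y=1, Z=2, W=2, X=1) weight 1/108
  (Y=1, Z=3, W=0, X=0) weight 1/54
  (Y=1, Z=3, W=1, X=0) weight 1/54
  (Y=1, Z=3, W=2, X=0) weight 1/54
  (Y=1, Z=4, W=0, X=2) weight 1/54
  (Y=1, Z=4, W=1, X=2) weight 1/54
  … 19 more
Group by Z:
  weight(Z=2) = 1/12
  weight(Z=3) = 1/6
  weight(Z=4) = 1/6
Total weight = 1/12 + 1/6 + 1/6 = 5/12
P(Z=2 | obs) = 1/12 / 5/12 = 1/5
P(Z=3 | obs) = 1/6 / 5/12 = 2/5
P(Z=4 | obs) = 1/6 / 5/12 = 2/5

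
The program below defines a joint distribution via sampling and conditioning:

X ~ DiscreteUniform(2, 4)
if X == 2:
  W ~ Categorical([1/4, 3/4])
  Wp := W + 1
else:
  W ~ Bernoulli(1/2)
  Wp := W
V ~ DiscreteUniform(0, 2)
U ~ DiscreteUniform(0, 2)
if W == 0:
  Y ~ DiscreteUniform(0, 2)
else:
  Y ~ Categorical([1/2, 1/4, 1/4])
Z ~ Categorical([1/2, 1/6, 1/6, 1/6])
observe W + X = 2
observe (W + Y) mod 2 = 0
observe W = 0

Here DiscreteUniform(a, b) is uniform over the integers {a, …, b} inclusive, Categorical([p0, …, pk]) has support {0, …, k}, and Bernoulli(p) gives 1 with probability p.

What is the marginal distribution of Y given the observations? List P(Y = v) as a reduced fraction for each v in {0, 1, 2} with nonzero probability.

Enumerate traces; 72 have nonzero weight after conditioning:
  (X=2, W=0, V=0, U=0, Y=0, Z=0) weight 1/648
  (X=2, W=0, V=0, U=0, Y=0, Z=1) weight 1/1944
  (X=2, W=0, V=0, U=0, Y=0, Z=2) weight 1/1944
  (X=2, W=0, V=0, U=0, Y=0, Z=3) weight 1/1944
  (X=2, W=0, V=0, U=0, Y=2, Z=0) weight 1/648
  (X=2, W=0, V=0, U=0, Y=2, Z=1) weight 1/1944
  (X=2, W=0, V=0, U=0, Y=2, Z=2) weight 1/1944
  (X=2, W=0, V=0, U=0, Y=2, Z=3) weight 1/1944
  … 64 more
Group by Y:
  weight(Y=0) = 1/36
  weight(Y=2) = 1/36
Total weight = 1/36 + 1/36 = 1/18
P(Y=0 | obs) = 1/36 / 1/18 = 1/2
P(Y=2 | obs) = 1/36 / 1/18 = 1/2

P(Y=0) = 1/2, P(Y=2) = 1/2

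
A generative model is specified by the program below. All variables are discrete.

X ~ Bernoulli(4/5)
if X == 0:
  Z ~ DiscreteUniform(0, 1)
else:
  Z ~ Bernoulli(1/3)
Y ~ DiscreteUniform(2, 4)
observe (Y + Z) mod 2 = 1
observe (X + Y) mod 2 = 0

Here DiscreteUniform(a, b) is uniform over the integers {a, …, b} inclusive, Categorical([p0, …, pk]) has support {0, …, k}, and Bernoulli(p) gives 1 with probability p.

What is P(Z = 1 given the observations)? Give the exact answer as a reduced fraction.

Enumerate traces; 3 have nonzero weight after conditioning:
  (X=0, Z=1, Y=2) weight 1/30
  (X=0, Z=1, Y=4) weight 1/30
  (X=1, Z=0, Y=3) weight 8/45
Group by Z:
  weight(Z=0) = 8/45
  weight(Z=1) = 1/15
Total weight = 8/45 + 1/15 = 11/45
P(Z=0 | obs) = 8/45 / 11/45 = 8/11
P(Z=1 | obs) = 1/15 / 11/45 = 3/11

P(Z = 1 | obs) = 3/11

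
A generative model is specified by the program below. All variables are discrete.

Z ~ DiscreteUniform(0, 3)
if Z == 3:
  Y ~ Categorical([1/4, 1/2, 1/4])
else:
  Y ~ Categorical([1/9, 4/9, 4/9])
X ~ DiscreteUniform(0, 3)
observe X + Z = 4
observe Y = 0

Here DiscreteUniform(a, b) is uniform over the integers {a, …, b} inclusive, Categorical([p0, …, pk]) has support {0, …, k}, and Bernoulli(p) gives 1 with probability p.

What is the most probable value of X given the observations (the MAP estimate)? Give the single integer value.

Enumerate traces; 3 have nonzero weight after conditioning:
  (Z=1, Y=0, X=3) weight 1/144
  (Z=2, Y=0, X=2) weight 1/144
  (Z=3, Y=0, X=1) weight 1/64
Group by X:
  weight(X=1) = 1/64
  weight(X=2) = 1/144
  weight(X=3) = 1/144
Total weight = 1/64 + 1/144 + 1/144 = 17/576
P(X=1 | obs) = 1/64 / 17/576 = 9/17
P(X=2 | obs) = 1/144 / 17/576 = 4/17
P(X=3 | obs) = 1/144 / 17/576 = 4/17
argmax = 1

argmax_v P(X = v | obs) = 1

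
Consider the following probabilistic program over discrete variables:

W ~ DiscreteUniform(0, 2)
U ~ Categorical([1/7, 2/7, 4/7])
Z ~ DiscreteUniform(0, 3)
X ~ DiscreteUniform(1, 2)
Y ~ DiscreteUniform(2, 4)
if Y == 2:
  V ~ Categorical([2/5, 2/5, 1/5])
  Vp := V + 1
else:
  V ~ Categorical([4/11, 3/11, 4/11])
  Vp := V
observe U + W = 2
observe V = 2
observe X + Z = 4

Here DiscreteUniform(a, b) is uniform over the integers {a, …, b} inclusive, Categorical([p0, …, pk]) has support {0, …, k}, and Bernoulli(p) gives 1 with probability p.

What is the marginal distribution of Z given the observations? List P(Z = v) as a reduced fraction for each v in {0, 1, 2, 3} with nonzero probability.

Enumerate traces; 18 have nonzero weight after conditioning:
  (W=0, U=2, Z=2, X=2, Y=2, V=2) weight 1/630
  (W=0, U=2, Z=2, X=2, Y=3, V=2) weight 2/693
  (W=0, U=2, Z=2, X=2, Y=4, V=2) weight 2/693
  (W=0, U=2, Z=3, X=1, Y=2, V=2) weight 1/630
  (W=0, U=2, Z=3, X=1, Y=3, V=2) weight 2/693
  (W=0, U=2, Z=3, X=1, Y=4, V=2) weight 2/693
  (W=1, U=1, Z=2, X=2, Y=2, V=2) weight 1/1260
  (W=1, U=1, Z=2, X=2, Y=3, V=2) weight 1/693
  … 10 more
Group by Z:
  weight(Z=2) = 17/1320
  weight(Z=3) = 17/1320
Total weight = 17/1320 + 17/1320 = 17/660
P(Z=2 | obs) = 17/1320 / 17/660 = 1/2
P(Z=3 | obs) = 17/1320 / 17/660 = 1/2

P(Z=2) = 1/2, P(Z=3) = 1/2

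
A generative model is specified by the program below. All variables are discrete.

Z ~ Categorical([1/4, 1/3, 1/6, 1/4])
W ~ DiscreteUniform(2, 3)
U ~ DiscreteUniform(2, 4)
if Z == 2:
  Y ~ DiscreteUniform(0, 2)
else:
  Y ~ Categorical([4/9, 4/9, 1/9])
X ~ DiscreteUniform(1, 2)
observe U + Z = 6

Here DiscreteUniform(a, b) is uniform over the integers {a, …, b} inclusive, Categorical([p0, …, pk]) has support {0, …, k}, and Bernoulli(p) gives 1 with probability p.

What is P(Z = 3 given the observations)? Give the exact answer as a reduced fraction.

Enumerate traces; 24 have nonzero weight after conditioning:
  (Z=2, W=2, U=4, Y=0, X=1) weight 1/216
  (Z=2, W=2, U=4, Y=0, X=2) weight 1/216
  (Z=2, W=2, U=4, Y=1, X=1) weight 1/216
  (Z=2, W=2, U=4, Y=1, X=2) weight 1/216
  (Z=2, W=2, U=4, Y=2, X=1) weight 1/216
  (Z=2, W=2, U=4, Y=2, X=2) weight 1/216
  (Z=2, W=3, U=4, Y=0, X=1) weight 1/216
  (Z=2, W=3, U=4, Y=0, X=2) weight 1/216
  (Z=3, W=2, U=3, Y=0, X=1) weight 1/108
  … 15 more
Group by Z:
  weight(Z=2) = 1/18
  weight(Z=3) = 1/12
Total weight = 1/18 + 1/12 = 5/36
P(Z=2 | obs) = 1/18 / 5/36 = 2/5
P(Z=3 | obs) = 1/12 / 5/36 = 3/5

P(Z = 3 | obs) = 3/5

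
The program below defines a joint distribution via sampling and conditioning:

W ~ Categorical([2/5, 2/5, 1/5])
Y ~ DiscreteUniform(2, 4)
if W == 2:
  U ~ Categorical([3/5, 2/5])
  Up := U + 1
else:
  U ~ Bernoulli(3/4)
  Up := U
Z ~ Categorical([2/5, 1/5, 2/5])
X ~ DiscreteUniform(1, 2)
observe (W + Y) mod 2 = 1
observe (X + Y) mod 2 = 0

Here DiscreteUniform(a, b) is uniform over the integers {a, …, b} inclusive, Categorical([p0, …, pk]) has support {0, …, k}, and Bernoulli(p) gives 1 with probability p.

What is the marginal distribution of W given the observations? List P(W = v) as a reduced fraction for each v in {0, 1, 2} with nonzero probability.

Enumerate traces; 24 have nonzero weight after conditioning:
  (W=0, Y=3, U=0, Z=0, X=1) weight 1/150
  (W=0, Y=3, U=0, Z=1, X=1) weight 1/300
  (W=0, Y=3, U=0, Z=2, X=1) weight 1/150
  (W=0, Y=3, U=1, Z=0, X=1) weight 1/50
  (W=0, Y=3, U=1, Z=1, X=1) weight 1/100
  (W=0, Y=3, U=1, Z=2, X=1) weight 1/50
  (W=1, Y=2, U=0, Z=0, X=2) weight 1/150
  (W=1, Y=2, U=0, Z=1, X=2) weight 1/300
  (W=2, Y=3, U=0, Z=0, X=1) weight 1/125
  … 15 more
Group by W:
  weight(W=0) = 1/15
  weight(W=1) = 2/15
  weight(W=2) = 1/30
Total weight = 1/15 + 2/15 + 1/30 = 7/30
P(W=0 | obs) = 1/15 / 7/30 = 2/7
P(W=1 | obs) = 2/15 / 7/30 = 4/7
P(W=2 | obs) = 1/30 / 7/30 = 1/7

P(W=0) = 2/7, P(W=1) = 4/7, P(W=2) = 1/7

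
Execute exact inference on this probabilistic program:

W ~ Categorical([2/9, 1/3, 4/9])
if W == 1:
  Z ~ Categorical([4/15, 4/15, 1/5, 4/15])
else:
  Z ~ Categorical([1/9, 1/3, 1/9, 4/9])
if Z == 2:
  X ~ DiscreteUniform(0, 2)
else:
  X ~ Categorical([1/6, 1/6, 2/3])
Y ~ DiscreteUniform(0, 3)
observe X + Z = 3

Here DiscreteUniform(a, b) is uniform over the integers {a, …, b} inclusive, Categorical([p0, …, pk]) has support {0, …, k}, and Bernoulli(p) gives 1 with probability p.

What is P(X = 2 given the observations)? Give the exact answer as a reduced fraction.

Enumerate traces; 36 have nonzero weight after conditioning:
  (W=0, Z=1, X=2, Y=0) weight 1/81
  (W=0, Z=1, X=2, Y=1) weight 1/81
  (W=0, Z=1, X=2, Y=2) weight 1/81
  (W=0, Z=1, X=2, Y=3) weight 1/81
  (W=0, Z=2, X=1, Y=0) weight 1/486
  (W=0, Z=2, X=1, Y=1) weight 1/486
  (W=0, Z=2, X=1, Y=2) weight 1/486
  (W=0, Z=2, X=1, Y=3) weight 1/486
  (W=0, Z=3, X=0, Y=0) weight 1/243
  … 27 more
Group by X:
  weight(X=0) = 26/405
  weight(X=1) = 19/405
  weight(X=2) = 28/135
Total weight = 26/405 + 19/405 + 28/135 = 43/135
P(X=0 | obs) = 26/405 / 43/135 = 26/129
P(X=1 | obs) = 19/405 / 43/135 = 19/129
P(X=2 | obs) = 28/135 / 43/135 = 28/43

P(X = 2 | obs) = 28/43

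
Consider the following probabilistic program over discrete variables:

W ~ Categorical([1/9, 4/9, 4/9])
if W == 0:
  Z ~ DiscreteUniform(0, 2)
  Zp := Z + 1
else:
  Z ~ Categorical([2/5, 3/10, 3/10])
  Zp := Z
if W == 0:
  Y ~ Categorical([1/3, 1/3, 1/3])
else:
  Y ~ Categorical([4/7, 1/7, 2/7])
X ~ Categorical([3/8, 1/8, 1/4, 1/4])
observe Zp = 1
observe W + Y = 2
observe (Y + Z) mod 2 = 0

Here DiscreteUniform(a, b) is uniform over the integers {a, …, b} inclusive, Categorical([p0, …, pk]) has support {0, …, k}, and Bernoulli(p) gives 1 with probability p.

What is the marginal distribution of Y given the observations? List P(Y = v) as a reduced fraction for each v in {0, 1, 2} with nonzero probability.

Enumerate traces; 8 have nonzero weight after conditioning:
  (W=0, Z=0, Y=2, X=0) weight 1/216
  (W=0, Z=0, Y=2, X=1) weight 1/648
  (W=0, Z=0, Y=2, X=2) weight 1/324
  (W=0, Z=0, Y=2, X=3) weight 1/324
  (W=1, Z=1, Y=1, X=0) weight 1/140
  (W=1, Z=1, Y=1, X=1) weight 1/420
  (W=1, Z=1, Y=1, X=2) weight 1/210
  (W=1, Z=1, Y=1, X=3) weight 1/210
Group by Y:
  weight(Y=1) = 2/105
  weight(Y=2) = 1/81
Total weight = 2/105 + 1/81 = 89/2835
P(Y=1 | obs) = 2/105 / 89/2835 = 54/89
P(Y=2 | obs) = 1/81 / 89/2835 = 35/89

P(Y=1) = 54/89, P(Y=2) = 35/89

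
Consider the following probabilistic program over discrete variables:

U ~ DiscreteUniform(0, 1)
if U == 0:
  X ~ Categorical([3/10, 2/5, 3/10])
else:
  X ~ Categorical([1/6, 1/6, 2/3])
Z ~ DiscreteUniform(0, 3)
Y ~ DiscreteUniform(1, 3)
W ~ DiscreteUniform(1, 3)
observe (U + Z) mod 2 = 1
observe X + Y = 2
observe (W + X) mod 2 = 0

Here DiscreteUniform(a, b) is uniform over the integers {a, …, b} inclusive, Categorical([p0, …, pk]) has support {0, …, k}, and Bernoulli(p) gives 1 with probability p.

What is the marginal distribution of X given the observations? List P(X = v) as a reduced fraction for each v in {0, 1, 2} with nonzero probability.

Enumerate traces; 12 have nonzero weight after conditioning:
  (U=0, X=0, Z=1, Y=2, W=2) weight 1/240
  (U=0, X=0, Z=3, Y=2, W=2) weight 1/240
  (U=0, X=1, Z=1, Y=1, W=1) weight 1/180
  (U=0, X=1, Z=1, Y=1, W=3) weight 1/180
  (U=0, X=1, Z=3, Y=1, W=1) weight 1/180
  (U=0, X=1, Z=3, Y=1, W=3) weight 1/180
  (U=1, X=0, Z=0, Y=2, W=2) weight 1/432
  (U=1, X=0, Z=2, Y=2, W=2) weight 1/432
  … 4 more
Group by X:
  weight(X=0) = 7/540
  weight(X=1) = 17/540
Total weight = 7/540 + 17/540 = 2/45
P(X=0 | obs) = 7/540 / 2/45 = 7/24
P(X=1 | obs) = 17/540 / 2/45 = 17/24

P(X=0) = 7/24, P(X=1) = 17/24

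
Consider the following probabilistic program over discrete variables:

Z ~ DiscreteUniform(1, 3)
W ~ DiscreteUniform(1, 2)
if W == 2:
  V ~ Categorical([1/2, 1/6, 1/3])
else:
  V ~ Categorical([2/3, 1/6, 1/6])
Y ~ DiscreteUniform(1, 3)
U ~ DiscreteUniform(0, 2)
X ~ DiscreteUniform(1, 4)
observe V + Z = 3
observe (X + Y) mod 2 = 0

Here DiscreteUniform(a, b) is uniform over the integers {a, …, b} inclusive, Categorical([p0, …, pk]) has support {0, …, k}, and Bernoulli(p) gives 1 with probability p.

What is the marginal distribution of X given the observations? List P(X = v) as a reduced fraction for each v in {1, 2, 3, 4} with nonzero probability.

Enumerate traces; 108 have nonzero weight after conditioning:
  (Z=1, W=1, V=2, Y=1, U=0, X=1) weight 1/1296
  (Z=1, W=1, V=2, Y=1, U=0, X=3) weight 1/1296
  (Z=1, W=1, V=2, Y=1, U=1, X=1) weight 1/1296
  (Z=1, W=1, V=2, Y=1, U=1, X=3) weight 1/1296
  (Z=1, W=1, V=2, Y=1, U=2, X=1) weight 1/1296
  (Z=1, W=1, V=2, Y=1, U=2, X=3) weight 1/1296
  (Z=1, W=1, V=2, Y=2, U=0, X=2) weight 1/1296
  (Z=1, W=1, V=2, Y=2, U=0, X=4) weight 1/1296
  … 100 more
Group by X:
  weight(X=1) = 1/18
  weight(X=2) = 1/36
  weight(X=3) = 1/18
  weight(X=4) = 1/36
Total weight = 1/18 + 1/36 + 1/18 + 1/36 = 1/6
P(X=1 | obs) = 1/18 / 1/6 = 1/3
P(X=2 | obs) = 1/36 / 1/6 = 1/6
P(X=3 | obs) = 1/18 / 1/6 = 1/3
P(X=4 | obs) = 1/36 / 1/6 = 1/6

P(X=1) = 1/3, P(X=2) = 1/6, P(X=3) = 1/3, P(X=4) = 1/6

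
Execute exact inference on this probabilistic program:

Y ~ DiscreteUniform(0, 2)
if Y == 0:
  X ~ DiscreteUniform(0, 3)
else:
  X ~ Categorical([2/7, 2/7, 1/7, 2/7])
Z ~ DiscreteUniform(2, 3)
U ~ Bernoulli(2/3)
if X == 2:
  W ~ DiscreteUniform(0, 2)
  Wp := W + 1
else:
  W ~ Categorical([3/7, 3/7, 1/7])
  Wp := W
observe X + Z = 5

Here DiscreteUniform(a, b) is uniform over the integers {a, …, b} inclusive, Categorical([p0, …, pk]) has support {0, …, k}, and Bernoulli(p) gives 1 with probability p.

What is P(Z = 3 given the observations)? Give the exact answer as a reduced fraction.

P(Z = 3 | obs) = 15/38

Enumerate traces; 36 have nonzero weight after conditioning:
  (Y=0, X=2, Z=3, U=0, W=0) weight 1/216
  (Y=0, X=2, Z=3, U=0, W=1) weight 1/216
  (Y=0, X=2, Z=3, U=0, W=2) weight 1/216
  (Y=0, X=2, Z=3, U=1, W=0) weight 1/108
  (Y=0, X=2, Z=3, U=1, W=1) weight 1/108
  (Y=0, X=2, Z=3, U=1, W=2) weight 1/108
  (Y=0, X=3, Z=2, U=0, W=0) weight 1/168
  (Y=0, X=3, Z=2, U=0, W=1) weight 1/168
  … 28 more
Group by Z:
  weight(Z=2) = 23/168
  weight(Z=3) = 5/56
Total weight = 23/168 + 5/56 = 19/84
P(Z=2 | obs) = 23/168 / 19/84 = 23/38
P(Z=3 | obs) = 5/56 / 19/84 = 15/38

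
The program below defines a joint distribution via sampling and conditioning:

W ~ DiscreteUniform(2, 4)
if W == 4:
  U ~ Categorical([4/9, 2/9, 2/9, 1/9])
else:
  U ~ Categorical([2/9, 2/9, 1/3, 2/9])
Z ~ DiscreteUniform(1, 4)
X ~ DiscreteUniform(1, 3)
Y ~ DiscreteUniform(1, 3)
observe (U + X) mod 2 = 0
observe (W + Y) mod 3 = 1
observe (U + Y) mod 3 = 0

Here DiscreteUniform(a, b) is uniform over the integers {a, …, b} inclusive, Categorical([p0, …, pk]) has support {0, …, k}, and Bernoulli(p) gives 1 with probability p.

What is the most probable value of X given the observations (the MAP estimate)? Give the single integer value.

argmax_v P(X = v | obs) = 2

Enumerate traces; 24 have nonzero weight after conditioning:
  (W=2, U=1, Z=1, X=1, Y=2) weight 1/486
  (W=2, U=1, Z=1, X=3, Y=2) weight 1/486
  (W=2, U=1, Z=2, X=1, Y=2) weight 1/486
  (W=2, U=1, Z=2, X=3, Y=2) weight 1/486
  (W=2, U=1, Z=3, X=1, Y=2) weight 1/486
  (W=2, U=1, Z=3, X=3, Y=2) weight 1/486
  (W=2, U=1, Z=4, X=1, Y=2) weight 1/486
  (W=2, U=1, Z=4, X=3, Y=2) weight 1/486
  (W=3, U=2, Z=1, X=2, Y=1) weight 1/324
  … 15 more
Group by X:
  weight(X=1) = 1/81
  weight(X=2) = 7/243
  weight(X=3) = 1/81
Total weight = 1/81 + 7/243 + 1/81 = 13/243
P(X=1 | obs) = 1/81 / 13/243 = 3/13
P(X=2 | obs) = 7/243 / 13/243 = 7/13
P(X=3 | obs) = 1/81 / 13/243 = 3/13
argmax = 2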